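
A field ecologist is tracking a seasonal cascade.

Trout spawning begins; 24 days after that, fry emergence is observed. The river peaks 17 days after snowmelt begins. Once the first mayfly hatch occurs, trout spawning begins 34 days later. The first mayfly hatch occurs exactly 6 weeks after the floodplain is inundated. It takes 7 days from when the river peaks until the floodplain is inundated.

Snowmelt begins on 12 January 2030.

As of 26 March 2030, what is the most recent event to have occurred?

The first mayfly hatch occurs

Snowmelt begins: Jan 12, 2030.
The river peaks: Jan 12, 2030 + 17 days = Jan 29, 2030.
The floodplain is inundated: Jan 29, 2030 + 7 days = Feb 5, 2030.
The first mayfly hatch occurs: Feb 5, 2030 + 6 weeks = Mar 19, 2030.
Trout spawning begins: Mar 19, 2030 + 34 days = Apr 22, 2030.
Fry emergence is observed: Apr 22, 2030 + 24 days = May 16, 2030.
Mar 26, 2030 falls between when the first mayfly hatch occurs (Mar 19, 2030) and when trout spawning begins (Apr 22, 2030).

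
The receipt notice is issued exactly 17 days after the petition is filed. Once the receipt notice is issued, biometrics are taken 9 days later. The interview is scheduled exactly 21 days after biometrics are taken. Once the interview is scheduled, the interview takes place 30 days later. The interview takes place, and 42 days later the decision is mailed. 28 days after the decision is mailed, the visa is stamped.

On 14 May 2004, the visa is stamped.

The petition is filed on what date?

19 December 2003

The visa is stamped: May 14, 2004.
The decision is mailed: May 14, 2004 − 28 days = Apr 16, 2004.
The interview takes place: Apr 16, 2004 − 42 days = Mar 5, 2004.
The interview is scheduled: Mar 5, 2004 − 30 days = Feb 4, 2004.
Biometrics are taken: Feb 4, 2004 − 21 days = Jan 14, 2004.
The receipt notice is issued: Jan 14, 2004 − 9 days = Jan 5, 2004.
The petition is filed: Jan 5, 2004 − 17 days = Dec 19, 2003.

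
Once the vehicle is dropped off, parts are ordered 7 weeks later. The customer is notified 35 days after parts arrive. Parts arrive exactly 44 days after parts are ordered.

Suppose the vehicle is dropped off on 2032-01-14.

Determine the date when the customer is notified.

The vehicle is dropped off: Jan 14, 2032.
Parts are ordered: Jan 14, 2032 + 7 weeks = Mar 3, 2032.
Parts arrive: Mar 3, 2032 + 44 days = Apr 16, 2032.
The customer is notified: Apr 16, 2032 + 35 days = May 21, 2032.

2032-05-21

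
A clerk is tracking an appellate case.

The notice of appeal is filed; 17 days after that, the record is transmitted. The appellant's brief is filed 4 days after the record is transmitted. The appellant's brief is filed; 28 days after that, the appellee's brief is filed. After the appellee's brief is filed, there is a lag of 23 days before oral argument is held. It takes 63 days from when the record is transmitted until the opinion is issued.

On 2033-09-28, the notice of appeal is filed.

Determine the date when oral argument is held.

The notice of appeal is filed: Sep 28, 2033.
The record is transmitted: Sep 28, 2033 + 17 days = Oct 15, 2033.
The appellant's brief is filed: Oct 15, 2033 + 4 days = Oct 19, 2033.
The appellee's brief is filed: Oct 19, 2033 + 28 days = Nov 16, 2033.
Oral argument is held: Nov 16, 2033 + 23 days = Dec 9, 2033.

2033-12-09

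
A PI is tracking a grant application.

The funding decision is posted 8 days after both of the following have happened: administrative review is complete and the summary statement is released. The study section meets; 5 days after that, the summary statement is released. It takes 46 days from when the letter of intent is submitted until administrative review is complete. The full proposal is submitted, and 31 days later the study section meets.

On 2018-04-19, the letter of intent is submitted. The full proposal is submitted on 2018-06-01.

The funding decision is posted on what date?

2018-07-15

The letter of intent is submitted: Apr 19, 2018.
Administrative review is complete: Apr 19, 2018 + 46 days = Jun 4, 2018.
The full proposal is submitted: Jun 1, 2018.
The study section meets: Jun 1, 2018 + 31 days = Jul 2, 2018.
The summary statement is released: Jul 2, 2018 + 5 days = Jul 7, 2018.
Both prerequisites met — administrative review is complete (Jun 4, 2018), the summary statement is released (Jul 7, 2018); the later is Jul 7, 2018.
The funding decision is posted: Jul 7, 2018 + 8 days = Jul 15, 2018.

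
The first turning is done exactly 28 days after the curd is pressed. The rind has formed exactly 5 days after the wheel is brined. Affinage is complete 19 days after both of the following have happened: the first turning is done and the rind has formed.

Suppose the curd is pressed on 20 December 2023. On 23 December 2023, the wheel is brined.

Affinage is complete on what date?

The curd is pressed: Dec 20, 2023.
The first turning is done: Dec 20, 2023 + 28 days = Jan 17, 2024.
The wheel is brined: Dec 23, 2023.
The rind has formed: Dec 23, 2023 + 5 days = Dec 28, 2023.
Both prerequisites met — the first turning is done (Jan 17, 2024), the rind has formed (Dec 28, 2023); the later is Jan 17, 2024.
Affinage is complete: Jan 17, 2024 + 19 days = Feb 5, 2024.

5 February 2024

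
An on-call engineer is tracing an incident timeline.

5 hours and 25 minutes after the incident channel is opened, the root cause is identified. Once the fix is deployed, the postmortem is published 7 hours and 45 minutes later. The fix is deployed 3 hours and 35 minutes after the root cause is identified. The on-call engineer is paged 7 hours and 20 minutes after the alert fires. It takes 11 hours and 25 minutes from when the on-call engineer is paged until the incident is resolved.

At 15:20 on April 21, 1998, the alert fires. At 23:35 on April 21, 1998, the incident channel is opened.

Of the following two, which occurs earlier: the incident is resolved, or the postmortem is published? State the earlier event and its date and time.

The alert fires: 15:20 Apr 21, 1998.
The on-call engineer is paged: 15:20 Apr 21, 1998 + 7h20m = 22:40 Apr 21, 1998.
The incident is resolved: 22:40 Apr 21, 1998 + 11h25m = 10:05 Apr 22, 1998.
The incident channel is opened: 23:35 Apr 21, 1998.
The root cause is identified: 23:35 Apr 21, 1998 + 5h25m = 05:00 Apr 22, 1998.
The fix is deployed: 05:00 Apr 22, 1998 + 3h35m = 08:35 Apr 22, 1998.
The postmortem is published: 08:35 Apr 22, 1998 + 7h45m = 16:20 Apr 22, 1998.
Comparing: the incident is resolved at 10:05 Apr 22, 1998 vs the postmortem is published at 16:20 Apr 22, 1998. Earlier: the incident is resolved.

The incident is resolved — 10:05 on April 22, 1998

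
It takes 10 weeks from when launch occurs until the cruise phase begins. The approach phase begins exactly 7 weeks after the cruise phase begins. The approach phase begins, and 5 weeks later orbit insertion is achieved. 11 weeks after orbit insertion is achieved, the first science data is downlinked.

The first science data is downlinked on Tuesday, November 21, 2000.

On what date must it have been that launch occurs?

Tuesday, April 4, 2000

The first science data is downlinked: Nov 21, 2000.
Orbit insertion is achieved: Nov 21, 2000 − 11 weeks = Sep 5, 2000.
The approach phase begins: Sep 5, 2000 − 5 weeks = Aug 1, 2000.
The cruise phase begins: Aug 1, 2000 − 7 weeks = Jun 13, 2000.
Launch occurs: Jun 13, 2000 − 10 weeks = Apr 4, 2000.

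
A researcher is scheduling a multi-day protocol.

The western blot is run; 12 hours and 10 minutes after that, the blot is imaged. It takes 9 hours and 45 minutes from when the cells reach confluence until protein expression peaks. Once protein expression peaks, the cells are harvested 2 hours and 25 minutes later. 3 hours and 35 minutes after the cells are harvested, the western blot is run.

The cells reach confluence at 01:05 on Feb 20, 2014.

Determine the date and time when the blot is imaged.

05:00 on Feb 21, 2014

The cells reach confluence: 01:05 Feb 20, 2014.
Protein expression peaks: 01:05 Feb 20, 2014 + 9h45m = 10:50 Feb 20, 2014.
The cells are harvested: 10:50 Feb 20, 2014 + 2h25m = 13:15 Feb 20, 2014.
The western blot is run: 13:15 Feb 20, 2014 + 3h35m = 16:50 Feb 20, 2014.
The blot is imaged: 16:50 Feb 20, 2014 + 12h10m = 05:00 Feb 21, 2014.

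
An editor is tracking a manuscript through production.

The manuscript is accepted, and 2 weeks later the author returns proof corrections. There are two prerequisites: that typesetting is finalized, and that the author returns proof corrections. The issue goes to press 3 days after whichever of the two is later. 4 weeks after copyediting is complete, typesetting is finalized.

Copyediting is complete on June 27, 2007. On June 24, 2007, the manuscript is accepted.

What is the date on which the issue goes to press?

Copyediting is complete: Jun 27, 2007.
Typesetting is finalized: Jun 27, 2007 + 4 weeks = Jul 25, 2007.
The manuscript is accepted: Jun 24, 2007.
The author returns proof corrections: Jun 24, 2007 + 2 weeks = Jul 8, 2007.
Both prerequisites met — typesetting is finalized (Jul 25, 2007), the author returns proof corrections (Jul 8, 2007); the later is Jul 25, 2007.
The issue goes to press: Jul 25, 2007 + 3 days = Jul 28, 2007.

July 28, 2007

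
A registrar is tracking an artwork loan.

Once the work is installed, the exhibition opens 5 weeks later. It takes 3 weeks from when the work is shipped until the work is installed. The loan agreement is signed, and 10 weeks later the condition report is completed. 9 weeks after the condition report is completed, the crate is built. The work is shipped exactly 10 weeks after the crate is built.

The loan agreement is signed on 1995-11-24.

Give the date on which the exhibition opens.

The loan agreement is signed: Nov 24, 1995.
The condition report is completed: Nov 24, 1995 + 10 weeks = Feb 2, 1996.
The crate is built: Feb 2, 1996 + 9 weeks = Apr 5, 1996.
The work is shipped: Apr 5, 1996 + 10 weeks = Jun 14, 1996.
The work is installed: Jun 14, 1996 + 3 weeks = Jul 5, 1996.
The exhibition opens: Jul 5, 1996 + 5 weeks = Aug 9, 1996.

1996-08-09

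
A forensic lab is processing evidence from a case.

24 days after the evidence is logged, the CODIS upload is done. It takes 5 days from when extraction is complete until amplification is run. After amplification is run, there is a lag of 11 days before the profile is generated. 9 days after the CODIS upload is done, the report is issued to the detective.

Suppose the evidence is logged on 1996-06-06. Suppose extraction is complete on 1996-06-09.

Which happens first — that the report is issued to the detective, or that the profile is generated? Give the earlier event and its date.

The evidence is logged: Jun 6, 1996.
The CODIS upload is done: Jun 6, 1996 + 24 days = Jun 30, 1996.
The report is issued to the detective: Jun 30, 1996 + 9 days = Jul 9, 1996.
Extraction is complete: Jun 9, 1996.
Amplification is run: Jun 9, 1996 + 5 days = Jun 14, 1996.
The profile is generated: Jun 14, 1996 + 11 days = Jun 25, 1996.
Comparing: the report is issued to the detective on Jul 9, 1996 vs the profile is generated on Jun 25, 1996. Earlier: the profile is generated.

The profile is generated — 1996-06-25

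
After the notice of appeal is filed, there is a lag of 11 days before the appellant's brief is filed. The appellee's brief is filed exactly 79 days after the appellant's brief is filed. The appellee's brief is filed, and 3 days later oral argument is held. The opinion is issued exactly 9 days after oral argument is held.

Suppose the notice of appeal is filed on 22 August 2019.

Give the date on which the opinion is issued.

2 December 2019

The notice of appeal is filed: Aug 22, 2019.
The appellant's brief is filed: Aug 22, 2019 + 11 days = Sep 2, 2019.
The appellee's brief is filed: Sep 2, 2019 + 79 days = Nov 20, 2019.
Oral argument is held: Nov 20, 2019 + 3 days = Nov 23, 2019.
The opinion is issued: Nov 23, 2019 + 9 days = Dec 2, 2019.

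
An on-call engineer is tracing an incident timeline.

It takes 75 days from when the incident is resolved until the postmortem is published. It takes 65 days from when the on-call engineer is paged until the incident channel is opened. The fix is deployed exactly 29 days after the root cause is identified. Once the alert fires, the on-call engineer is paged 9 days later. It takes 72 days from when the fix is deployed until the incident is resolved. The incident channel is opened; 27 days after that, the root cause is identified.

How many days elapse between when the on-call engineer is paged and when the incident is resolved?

193 days

Causal path: the on-call engineer is paged → the incident channel is opened → the root cause is identified → the fix is deployed → the incident is resolved.
Total delay along the path: 65 + 27 + 29 + 72 = 193 days.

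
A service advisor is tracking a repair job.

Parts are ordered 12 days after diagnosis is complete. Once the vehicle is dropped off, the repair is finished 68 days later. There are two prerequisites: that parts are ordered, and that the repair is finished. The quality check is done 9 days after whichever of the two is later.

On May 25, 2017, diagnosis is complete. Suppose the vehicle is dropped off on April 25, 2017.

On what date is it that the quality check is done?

Diagnosis is complete: May 25, 2017.
Parts are ordered: May 25, 2017 + 12 days = Jun 6, 2017.
The vehicle is dropped off: Apr 25, 2017.
The repair is finished: Apr 25, 2017 + 68 days = Jul 2, 2017.
Both prerequisites met — parts are ordered (Jun 6, 2017), the repair is finished (Jul 2, 2017); the later is Jul 2, 2017.
The quality check is done: Jul 2, 2017 + 9 days = Jul 11, 2017.

July 11, 2017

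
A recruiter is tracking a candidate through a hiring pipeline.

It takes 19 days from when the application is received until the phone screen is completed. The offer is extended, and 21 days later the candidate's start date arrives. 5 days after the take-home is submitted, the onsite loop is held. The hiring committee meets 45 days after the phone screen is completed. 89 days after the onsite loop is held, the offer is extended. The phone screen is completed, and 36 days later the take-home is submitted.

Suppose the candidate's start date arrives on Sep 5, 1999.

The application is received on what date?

Mar 19, 1999

The candidate's start date arrives: Sep 5, 1999.
The offer is extended: Sep 5, 1999 − 21 days = Aug 15, 1999.
The onsite loop is held: Aug 15, 1999 − 89 days = May 18, 1999.
The take-home is submitted: May 18, 1999 − 5 days = May 13, 1999.
The phone screen is completed: May 13, 1999 − 36 days = Apr 7, 1999.
The application is received: Apr 7, 1999 − 19 days = Mar 19, 1999.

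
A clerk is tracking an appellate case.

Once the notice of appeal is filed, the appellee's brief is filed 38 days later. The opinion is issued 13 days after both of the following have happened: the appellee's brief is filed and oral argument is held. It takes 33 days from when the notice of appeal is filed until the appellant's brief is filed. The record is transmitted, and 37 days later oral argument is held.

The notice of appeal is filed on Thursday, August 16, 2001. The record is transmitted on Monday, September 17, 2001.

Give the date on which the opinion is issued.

The notice of appeal is filed: Aug 16, 2001.
The appellee's brief is filed: Aug 16, 2001 + 38 days = Sep 23, 2001.
The record is transmitted: Sep 17, 2001.
Oral argument is held: Sep 17, 2001 + 37 days = Oct 24, 2001.
Both prerequisites met — the appellee's brief is filed (Sep 23, 2001), oral argument is held (Oct 24, 2001); the later is Oct 24, 2001.
The opinion is issued: Oct 24, 2001 + 13 days = Nov 6, 2001.

Tuesday, November 6, 2001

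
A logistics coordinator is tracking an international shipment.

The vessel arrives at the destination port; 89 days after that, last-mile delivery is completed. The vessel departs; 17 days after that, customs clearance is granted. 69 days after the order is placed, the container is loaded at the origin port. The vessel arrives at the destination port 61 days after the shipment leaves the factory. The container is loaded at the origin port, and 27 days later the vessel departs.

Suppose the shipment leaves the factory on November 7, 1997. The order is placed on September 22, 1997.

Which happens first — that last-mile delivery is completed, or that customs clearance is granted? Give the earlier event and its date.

Customs clearance is granted — January 13, 1998

The shipment leaves the factory: Nov 7, 1997.
The vessel arrives at the destination port: Nov 7, 1997 + 61 days = Jan 7, 1998.
Last-mile delivery is completed: Jan 7, 1998 + 89 days = Apr 6, 1998.
The order is placed: Sep 22, 1997.
The container is loaded at the origin port: Sep 22, 1997 + 69 days = Nov 30, 1997.
The vessel departs: Nov 30, 1997 + 27 days = Dec 27, 1997.
Customs clearance is granted: Dec 27, 1997 + 17 days = Jan 13, 1998.
Comparing: last-mile delivery is completed on Apr 6, 1998 vs customs clearance is granted on Jan 13, 1998. Earlier: customs clearance is granted.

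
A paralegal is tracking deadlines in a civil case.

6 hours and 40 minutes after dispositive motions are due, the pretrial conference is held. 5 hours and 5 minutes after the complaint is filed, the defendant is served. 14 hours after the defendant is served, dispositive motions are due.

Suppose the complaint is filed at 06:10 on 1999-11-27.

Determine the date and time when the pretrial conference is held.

07:55 on 1999-11-28

The complaint is filed: 06:10 Nov 27, 1999.
The defendant is served: 06:10 Nov 27, 1999 + 5h05m = 11:15 Nov 27, 1999.
Dispositive motions are due: 11:15 Nov 27, 1999 + 14h = 01:15 Nov 28, 1999.
The pretrial conference is held: 01:15 Nov 28, 1999 + 6h40m = 07:55 Nov 28, 1999.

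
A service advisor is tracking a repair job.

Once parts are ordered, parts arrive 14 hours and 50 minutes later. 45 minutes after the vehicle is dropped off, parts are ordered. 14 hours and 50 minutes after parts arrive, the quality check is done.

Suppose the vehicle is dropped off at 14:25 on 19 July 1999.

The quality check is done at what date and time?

20:50 on 20 July 1999

The vehicle is dropped off: 14:25 Jul 19, 1999.
Parts are ordered: 14:25 Jul 19, 1999 + 45m = 15:10 Jul 19, 1999.
Parts arrive: 15:10 Jul 19, 1999 + 14h50m = 06:00 Jul 20, 1999.
The quality check is done: 06:00 Jul 20, 1999 + 14h50m = 20:50 Jul 20, 1999.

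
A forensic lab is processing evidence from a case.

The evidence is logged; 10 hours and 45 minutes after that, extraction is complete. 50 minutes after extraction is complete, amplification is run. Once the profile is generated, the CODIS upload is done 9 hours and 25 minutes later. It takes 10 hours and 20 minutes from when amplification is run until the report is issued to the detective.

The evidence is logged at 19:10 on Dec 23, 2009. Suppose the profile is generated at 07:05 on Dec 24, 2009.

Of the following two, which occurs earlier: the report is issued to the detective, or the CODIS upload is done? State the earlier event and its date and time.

The CODIS upload is done — 16:30 on Dec 24, 2009

The evidence is logged: 19:10 Dec 23, 2009.
Extraction is complete: 19:10 Dec 23, 2009 + 10h45m = 05:55 Dec 24, 2009.
Amplification is run: 05:55 Dec 24, 2009 + 50m = 06:45 Dec 24, 2009.
The report is issued to the detective: 06:45 Dec 24, 2009 + 10h20m = 17:05 Dec 24, 2009.
The profile is generated: 07:05 Dec 24, 2009.
The CODIS upload is done: 07:05 Dec 24, 2009 + 9h25m = 16:30 Dec 24, 2009.
Comparing: the report is issued to the detective at 17:05 Dec 24, 2009 vs the CODIS upload is done at 16:30 Dec 24, 2009. Earlier: the CODIS upload is done.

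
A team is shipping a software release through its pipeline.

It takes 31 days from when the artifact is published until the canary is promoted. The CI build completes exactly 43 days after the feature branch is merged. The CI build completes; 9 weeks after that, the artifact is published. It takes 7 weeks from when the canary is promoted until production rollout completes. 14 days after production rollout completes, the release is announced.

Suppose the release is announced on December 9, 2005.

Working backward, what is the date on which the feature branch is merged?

May 23, 2005

The release is announced: Dec 9, 2005.
Production rollout completes: Dec 9, 2005 − 14 days = Nov 25, 2005.
The canary is promoted: Nov 25, 2005 − 7 weeks = Oct 7, 2005.
The artifact is published: Oct 7, 2005 − 31 days = Sep 6, 2005.
The CI build completes: Sep 6, 2005 − 9 weeks = Jul 5, 2005.
The feature branch is merged: Jul 5, 2005 − 43 days = May 23, 2005.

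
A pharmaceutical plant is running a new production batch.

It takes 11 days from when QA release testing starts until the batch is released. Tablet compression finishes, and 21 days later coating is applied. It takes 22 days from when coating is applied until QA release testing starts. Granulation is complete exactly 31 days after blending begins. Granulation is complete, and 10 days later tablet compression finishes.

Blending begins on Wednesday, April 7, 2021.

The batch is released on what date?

Sunday, July 11, 2021

Blending begins: Apr 7, 2021.
Granulation is complete: Apr 7, 2021 + 31 days = May 8, 2021.
Tablet compression finishes: May 8, 2021 + 10 days = May 18, 2021.
Coating is applied: May 18, 2021 + 21 days = Jun 8, 2021.
QA release testing starts: Jun 8, 2021 + 22 days = Jun 30, 2021.
The batch is released: Jun 30, 2021 + 11 days = Jul 11, 2021.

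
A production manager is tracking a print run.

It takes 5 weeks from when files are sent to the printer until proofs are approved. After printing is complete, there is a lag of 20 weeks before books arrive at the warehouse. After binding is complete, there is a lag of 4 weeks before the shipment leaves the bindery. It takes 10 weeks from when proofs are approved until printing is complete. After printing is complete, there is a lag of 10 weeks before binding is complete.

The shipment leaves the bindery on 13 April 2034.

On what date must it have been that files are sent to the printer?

The shipment leaves the bindery: Apr 13, 2034.
Binding is complete: Apr 13, 2034 − 4 weeks = Mar 16, 2034.
Printing is complete: Mar 16, 2034 − 10 weeks = Jan 5, 2034.
Proofs are approved: Jan 5, 2034 − 10 weeks = Oct 27, 2033.
Files are sent to the printer: Oct 27, 2033 − 5 weeks = Sep 22, 2033.

22 September 2033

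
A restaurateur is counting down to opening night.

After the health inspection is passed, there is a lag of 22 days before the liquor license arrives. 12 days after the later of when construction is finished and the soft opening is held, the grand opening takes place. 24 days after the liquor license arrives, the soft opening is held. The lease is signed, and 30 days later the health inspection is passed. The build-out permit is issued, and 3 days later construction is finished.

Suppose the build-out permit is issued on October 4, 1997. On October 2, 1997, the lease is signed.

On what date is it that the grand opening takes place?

December 29, 1997

The build-out permit is issued: Oct 4, 1997.
Construction is finished: Oct 4, 1997 + 3 days = Oct 7, 1997.
The lease is signed: Oct 2, 1997.
The health inspection is passed: Oct 2, 1997 + 30 days = Nov 1, 1997.
The liquor license arrives: Nov 1, 1997 + 22 days = Nov 23, 1997.
The soft opening is held: Nov 23, 1997 + 24 days = Dec 17, 1997.
Both prerequisites met — construction is finished (Oct 7, 1997), the soft opening is held (Dec 17, 1997); the later is Dec 17, 1997.
The grand opening takes place: Dec 17, 1997 + 12 days = Dec 29, 1997.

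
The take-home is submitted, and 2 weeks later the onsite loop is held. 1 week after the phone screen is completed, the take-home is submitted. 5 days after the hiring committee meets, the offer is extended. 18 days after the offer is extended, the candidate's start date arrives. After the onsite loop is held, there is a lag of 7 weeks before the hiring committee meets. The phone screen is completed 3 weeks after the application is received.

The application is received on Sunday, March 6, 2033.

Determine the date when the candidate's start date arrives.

The application is received: Mar 6, 2033.
The phone screen is completed: Mar 6, 2033 + 3 weeks = Mar 27, 2033.
The take-home is submitted: Mar 27, 2033 + 1 week = Apr 3, 2033.
The onsite loop is held: Apr 3, 2033 + 2 weeks = Apr 17, 2033.
The hiring committee meets: Apr 17, 2033 + 7 weeks = Jun 5, 2033.
The offer is extended: Jun 5, 2033 + 5 days = Jun 10, 2033.
The candidate's start date arrives: Jun 10, 2033 + 18 days = Jun 28, 2033.

Tuesday, June 28, 2033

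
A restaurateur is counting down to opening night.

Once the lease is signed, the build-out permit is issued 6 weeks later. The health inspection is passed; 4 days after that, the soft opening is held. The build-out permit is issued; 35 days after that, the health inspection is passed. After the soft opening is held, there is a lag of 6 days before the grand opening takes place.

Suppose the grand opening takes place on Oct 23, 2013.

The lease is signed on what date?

The grand opening takes place: Oct 23, 2013.
The soft opening is held: Oct 23, 2013 − 6 days = Oct 17, 2013.
The health inspection is passed: Oct 17, 2013 − 4 days = Oct 13, 2013.
The build-out permit is issued: Oct 13, 2013 − 35 days = Sep 8, 2013.
The lease is signed: Sep 8, 2013 − 6 weeks = Jul 28, 2013.

Jul 28, 2013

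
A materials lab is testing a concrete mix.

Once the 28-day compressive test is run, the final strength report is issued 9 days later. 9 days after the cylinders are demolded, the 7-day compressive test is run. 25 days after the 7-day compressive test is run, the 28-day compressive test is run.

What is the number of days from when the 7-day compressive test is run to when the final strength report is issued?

34 days

Causal path: the 7-day compressive test is run → the 28-day compressive test is run → the final strength report is issued.
Total delay along the path: 25 + 9 = 34 days.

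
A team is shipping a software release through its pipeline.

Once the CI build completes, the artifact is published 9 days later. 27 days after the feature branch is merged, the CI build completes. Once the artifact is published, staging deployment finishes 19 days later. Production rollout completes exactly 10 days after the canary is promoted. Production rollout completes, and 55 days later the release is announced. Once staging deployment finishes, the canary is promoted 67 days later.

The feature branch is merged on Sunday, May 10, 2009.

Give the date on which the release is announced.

The feature branch is merged: May 10, 2009.
The CI build completes: May 10, 2009 + 27 days = Jun 6, 2009.
The artifact is published: Jun 6, 2009 + 9 days = Jun 15, 2009.
Staging deployment finishes: Jun 15, 2009 + 19 days = Jul 4, 2009.
The canary is promoted: Jul 4, 2009 + 67 days = Sep 9, 2009.
Production rollout completes: Sep 9, 2009 + 10 days = Sep 19, 2009.
The release is announced: Sep 19, 2009 + 55 days = Nov 13, 2009.

Friday, November 13, 2009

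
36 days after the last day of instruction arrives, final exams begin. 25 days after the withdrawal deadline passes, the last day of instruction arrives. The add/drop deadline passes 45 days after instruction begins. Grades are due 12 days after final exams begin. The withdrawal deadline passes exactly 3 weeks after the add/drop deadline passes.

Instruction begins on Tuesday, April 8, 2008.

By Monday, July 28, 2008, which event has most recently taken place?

Instruction begins: Apr 8, 2008.
The add/drop deadline passes: Apr 8, 2008 + 45 days = May 23, 2008.
The withdrawal deadline passes: May 23, 2008 + 3 weeks = Jun 13, 2008.
The last day of instruction arrives: Jun 13, 2008 + 25 days = Jul 8, 2008.
Final exams begin: Jul 8, 2008 + 36 days = Aug 13, 2008.
Grades are due: Aug 13, 2008 + 12 days = Aug 25, 2008.
Jul 28, 2008 falls between when the last day of instruction arrives (Jul 8, 2008) and when final exams begin (Aug 13, 2008).

The last day of instruction arrives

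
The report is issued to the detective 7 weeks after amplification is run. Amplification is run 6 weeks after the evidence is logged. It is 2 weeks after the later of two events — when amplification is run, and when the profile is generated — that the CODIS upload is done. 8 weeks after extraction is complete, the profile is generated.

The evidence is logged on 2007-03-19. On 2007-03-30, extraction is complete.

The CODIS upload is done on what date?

The evidence is logged: Mar 19, 2007.
Amplification is run: Mar 19, 2007 + 6 weeks = Apr 30, 2007.
Extraction is complete: Mar 30, 2007.
The profile is generated: Mar 30, 2007 + 8 weeks = May 25, 2007.
Both prerequisites met — amplification is run (Apr 30, 2007), the profile is generated (May 25, 2007); the later is May 25, 2007.
The CODIS upload is done: May 25, 2007 + 2 weeks = Jun 8, 2007.

2007-06-08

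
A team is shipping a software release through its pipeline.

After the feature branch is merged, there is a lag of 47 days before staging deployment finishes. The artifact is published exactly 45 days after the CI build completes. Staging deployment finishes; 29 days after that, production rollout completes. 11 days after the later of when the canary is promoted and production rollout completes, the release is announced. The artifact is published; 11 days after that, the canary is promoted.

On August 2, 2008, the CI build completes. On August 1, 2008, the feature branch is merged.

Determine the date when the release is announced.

The CI build completes: Aug 2, 2008.
The artifact is published: Aug 2, 2008 + 45 days = Sep 16, 2008.
The canary is promoted: Sep 16, 2008 + 11 days = Sep 27, 2008.
The feature branch is merged: Aug 1, 2008.
Staging deployment finishes: Aug 1, 2008 + 47 days = Sep 17, 2008.
Production rollout completes: Sep 17, 2008 + 29 days = Oct 16, 2008.
Both prerequisites met — the canary is promoted (Sep 27, 2008), production rollout completes (Oct 16, 2008); the later is Oct 16, 2008.
The release is announced: Oct 16, 2008 + 11 days = Oct 27, 2008.

October 27, 2008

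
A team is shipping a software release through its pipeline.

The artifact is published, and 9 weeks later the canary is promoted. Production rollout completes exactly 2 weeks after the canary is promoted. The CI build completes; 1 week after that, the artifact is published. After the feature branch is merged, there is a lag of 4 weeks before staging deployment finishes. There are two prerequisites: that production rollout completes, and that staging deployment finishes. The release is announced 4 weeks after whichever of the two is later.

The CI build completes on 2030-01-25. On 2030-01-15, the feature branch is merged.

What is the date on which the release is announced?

The CI build completes: Jan 25, 2030.
The artifact is published: Jan 25, 2030 + 1 week = Feb 1, 2030.
The canary is promoted: Feb 1, 2030 + 9 weeks = Apr 5, 2030.
Production rollout completes: Apr 5, 2030 + 2 weeks = Apr 19, 2030.
The feature branch is merged: Jan 15, 2030.
Staging deployment finishes: Jan 15, 2030 + 4 weeks = Feb 12, 2030.
Both prerequisites met — production rollout completes (Apr 19, 2030), staging deployment finishes (Feb 12, 2030); the later is Apr 19, 2030.
The release is announced: Apr 19, 2030 + 4 weeks = May 17, 2030.

2030-05-17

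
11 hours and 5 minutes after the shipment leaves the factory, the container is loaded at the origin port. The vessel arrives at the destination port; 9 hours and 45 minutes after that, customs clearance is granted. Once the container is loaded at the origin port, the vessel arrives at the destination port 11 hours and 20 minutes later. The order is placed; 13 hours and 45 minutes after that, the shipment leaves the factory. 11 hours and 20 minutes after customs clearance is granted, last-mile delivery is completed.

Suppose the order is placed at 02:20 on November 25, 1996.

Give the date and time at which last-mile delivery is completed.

11:35 on November 27, 1996

The order is placed: 02:20 Nov 25, 1996.
The shipment leaves the factory: 02:20 Nov 25, 1996 + 13h45m = 16:05 Nov 25, 1996.
The container is loaded at the origin port: 16:05 Nov 25, 1996 + 11h05m = 03:10 Nov 26, 1996.
The vessel arrives at the destination port: 03:10 Nov 26, 1996 + 11h20m = 14:30 Nov 26, 1996.
Customs clearance is granted: 14:30 Nov 26, 1996 + 9h45m = 00:15 Nov 27, 1996.
Last-mile delivery is completed: 00:15 Nov 27, 1996 + 11h20m = 11:35 Nov 27, 1996.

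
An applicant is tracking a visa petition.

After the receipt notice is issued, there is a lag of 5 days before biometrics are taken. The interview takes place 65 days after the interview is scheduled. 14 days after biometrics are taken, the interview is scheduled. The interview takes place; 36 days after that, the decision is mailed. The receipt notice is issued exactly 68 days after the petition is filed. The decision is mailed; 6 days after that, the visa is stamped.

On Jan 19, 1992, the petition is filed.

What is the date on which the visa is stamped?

Jul 31, 1992

The petition is filed: Jan 19, 1992.
The receipt notice is issued: Jan 19, 1992 + 68 days = Mar 27, 1992.
Biometrics are taken: Mar 27, 1992 + 5 days = Apr 1, 1992.
The interview is scheduled: Apr 1, 1992 + 14 days = Apr 15, 1992.
The interview takes place: Apr 15, 1992 + 65 days = Jun 19, 1992.
The decision is mailed: Jun 19, 1992 + 36 days = Jul 25, 1992.
The visa is stamped: Jul 25, 1992 + 6 days = Jul 31, 1992.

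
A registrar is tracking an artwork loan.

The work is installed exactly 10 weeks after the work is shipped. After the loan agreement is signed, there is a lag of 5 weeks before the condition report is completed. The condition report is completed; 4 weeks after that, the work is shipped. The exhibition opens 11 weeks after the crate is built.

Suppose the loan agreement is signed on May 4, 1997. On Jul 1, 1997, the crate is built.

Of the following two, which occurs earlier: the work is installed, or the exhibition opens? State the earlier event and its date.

The work is installed — Sep 14, 1997

The loan agreement is signed: May 4, 1997.
The condition report is completed: May 4, 1997 + 5 weeks = Jun 8, 1997.
The work is shipped: Jun 8, 1997 + 4 weeks = Jul 6, 1997.
The work is installed: Jul 6, 1997 + 10 weeks = Sep 14, 1997.
The crate is built: Jul 1, 1997.
The exhibition opens: Jul 1, 1997 + 11 weeks = Sep 16, 1997.
Comparing: the work is installed on Sep 14, 1997 vs the exhibition opens on Sep 16, 1997. Earlier: the work is installed.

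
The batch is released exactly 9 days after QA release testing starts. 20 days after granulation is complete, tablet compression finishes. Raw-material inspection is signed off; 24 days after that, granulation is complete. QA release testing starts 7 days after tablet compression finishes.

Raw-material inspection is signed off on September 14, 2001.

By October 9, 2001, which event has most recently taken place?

Raw-material inspection is signed off: Sep 14, 2001.
Granulation is complete: Sep 14, 2001 + 24 days = Oct 8, 2001.
Tablet compression finishes: Oct 8, 2001 + 20 days = Oct 28, 2001.
QA release testing starts: Oct 28, 2001 + 7 days = Nov 4, 2001.
The batch is released: Nov 4, 2001 + 9 days = Nov 13, 2001.
Oct 9, 2001 falls between when granulation is complete (Oct 8, 2001) and when tablet compression finishes (Oct 28, 2001).

Granulation is complete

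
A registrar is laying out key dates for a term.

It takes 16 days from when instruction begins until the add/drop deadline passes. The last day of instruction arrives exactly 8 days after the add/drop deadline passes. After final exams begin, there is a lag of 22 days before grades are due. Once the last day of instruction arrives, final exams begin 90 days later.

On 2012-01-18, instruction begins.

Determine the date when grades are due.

2012-06-02

Instruction begins: Jan 18, 2012.
The add/drop deadline passes: Jan 18, 2012 + 16 days = Feb 3, 2012.
The last day of instruction arrives: Feb 3, 2012 + 8 days = Feb 11, 2012.
Final exams begin: Feb 11, 2012 + 90 days = May 11, 2012.
Grades are due: May 11, 2012 + 22 days = Jun 2, 2012.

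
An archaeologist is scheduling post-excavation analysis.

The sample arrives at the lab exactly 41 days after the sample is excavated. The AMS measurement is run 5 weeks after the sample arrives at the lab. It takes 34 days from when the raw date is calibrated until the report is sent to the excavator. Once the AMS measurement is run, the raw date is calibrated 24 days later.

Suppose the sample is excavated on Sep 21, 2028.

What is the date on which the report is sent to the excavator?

Feb 2, 2029

The sample is excavated: Sep 21, 2028.
The sample arrives at the lab: Sep 21, 2028 + 41 days = Nov 1, 2028.
The AMS measurement is run: Nov 1, 2028 + 5 weeks = Dec 6, 2028.
The raw date is calibrated: Dec 6, 2028 + 24 days = Dec 30, 2028.
The report is sent to the excavator: Dec 30, 2028 + 34 days = Feb 2, 2029.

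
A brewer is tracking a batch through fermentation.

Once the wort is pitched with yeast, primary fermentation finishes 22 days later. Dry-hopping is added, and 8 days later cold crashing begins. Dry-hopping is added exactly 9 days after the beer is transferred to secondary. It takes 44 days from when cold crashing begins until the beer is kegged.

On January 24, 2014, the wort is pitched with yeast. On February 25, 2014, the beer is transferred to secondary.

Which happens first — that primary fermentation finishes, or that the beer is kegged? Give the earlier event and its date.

Primary fermentation finishes — February 15, 2014

The wort is pitched with yeast: Jan 24, 2014.
Primary fermentation finishes: Jan 24, 2014 + 22 days = Feb 15, 2014.
The beer is transferred to secondary: Feb 25, 2014.
Dry-hopping is added: Feb 25, 2014 + 9 days = Mar 6, 2014.
Cold crashing begins: Mar 6, 2014 + 8 days = Mar 14, 2014.
The beer is kegged: Mar 14, 2014 + 44 days = Apr 27, 2014.
Comparing: primary fermentation finishes on Feb 15, 2014 vs the beer is kegged on Apr 27, 2014. Earlier: primary fermentation finishes.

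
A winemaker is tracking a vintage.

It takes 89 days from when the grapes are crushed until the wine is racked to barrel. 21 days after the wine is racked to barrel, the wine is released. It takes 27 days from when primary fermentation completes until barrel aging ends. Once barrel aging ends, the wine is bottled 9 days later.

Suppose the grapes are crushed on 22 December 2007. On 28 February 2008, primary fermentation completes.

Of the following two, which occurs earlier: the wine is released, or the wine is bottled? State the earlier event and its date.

The grapes are crushed: Dec 22, 2007.
The wine is racked to barrel: Dec 22, 2007 + 89 days = Mar 20, 2008.
The wine is released: Mar 20, 2008 + 21 days = Apr 10, 2008.
Primary fermentation completes: Feb 28, 2008.
Barrel aging ends: Feb 28, 2008 + 27 days = Mar 26, 2008.
The wine is bottled: Mar 26, 2008 + 9 days = Apr 4, 2008.
Comparing: the wine is released on Apr 10, 2008 vs the wine is bottled on Apr 4, 2008. Earlier: the wine is bottled.

The wine is bottled — 4 April 2008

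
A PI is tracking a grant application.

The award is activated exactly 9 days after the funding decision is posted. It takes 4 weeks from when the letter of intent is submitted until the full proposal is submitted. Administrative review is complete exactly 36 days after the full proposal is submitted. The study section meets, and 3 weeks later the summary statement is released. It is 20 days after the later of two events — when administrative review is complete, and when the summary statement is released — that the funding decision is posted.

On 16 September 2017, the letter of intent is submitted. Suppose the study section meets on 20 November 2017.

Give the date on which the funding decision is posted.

31 December 2017

The letter of intent is submitted: Sep 16, 2017.
The full proposal is submitted: Sep 16, 2017 + 4 weeks = Oct 14, 2017.
Administrative review is complete: Oct 14, 2017 + 36 days = Nov 19, 2017.
The study section meets: Nov 20, 2017.
The summary statement is released: Nov 20, 2017 + 3 weeks = Dec 11, 2017.
Both prerequisites met — administrative review is complete (Nov 19, 2017), the summary statement is released (Dec 11, 2017); the later is Dec 11, 2017.
The funding decision is posted: Dec 11, 2017 + 20 days = Dec 31, 2017.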